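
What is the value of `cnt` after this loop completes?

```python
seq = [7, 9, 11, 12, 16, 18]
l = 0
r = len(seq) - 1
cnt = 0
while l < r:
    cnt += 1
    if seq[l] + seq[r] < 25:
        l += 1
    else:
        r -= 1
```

Steps to find pair summing to 25
`cnt` takes the values: 0 → 1 → 2 → 3 → 4 → 5

Answer: 5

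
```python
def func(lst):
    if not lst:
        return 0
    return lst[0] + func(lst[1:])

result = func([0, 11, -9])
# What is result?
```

0 + 11 + (-9) + 0 = 2

Answer: 2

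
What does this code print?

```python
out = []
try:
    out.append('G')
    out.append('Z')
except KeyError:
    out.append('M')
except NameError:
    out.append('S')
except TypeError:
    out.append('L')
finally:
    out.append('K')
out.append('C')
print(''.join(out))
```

Execution trace: 'G' (try body) → 'Z' (try body, no exception) → 'K' (finally) → 'C' (after the try/except). Output: GZKC

Answer: GZKC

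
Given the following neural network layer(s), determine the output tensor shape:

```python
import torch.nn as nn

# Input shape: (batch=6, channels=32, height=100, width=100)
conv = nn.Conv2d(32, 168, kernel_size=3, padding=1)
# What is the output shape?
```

Input: (6, 32, 100, 100) -> Output: (6, 168, 100, 100)

Answer: (6, 168, 100, 100)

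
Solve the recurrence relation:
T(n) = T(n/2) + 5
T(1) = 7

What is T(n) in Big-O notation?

Each step divides n by 2 and adds 5. After log_2(n) steps we reach T(1)=7. So T(n) = 5·log_2(n) + 7 = O(log n).

Answer: O(log n)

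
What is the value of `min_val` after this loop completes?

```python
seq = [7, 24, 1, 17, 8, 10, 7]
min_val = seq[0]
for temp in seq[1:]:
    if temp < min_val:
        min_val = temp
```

Minimum of [7, 24, 1, 17, 8, 10, 7]
`min_val` takes the values: 7 → 1

Answer: 1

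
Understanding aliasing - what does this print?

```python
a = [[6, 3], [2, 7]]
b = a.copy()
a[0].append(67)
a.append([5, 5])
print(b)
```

Key concept: shallow copy with nested lists.
Step by step:
`a = [[6, 3], [2, 7]]` → a = [[6, 3], [2, 7]]
`b = a.copy()` → b = [[6, 3], [2, 7]]
`a[0].append(67)` → a = [[6, 3, 67], [2, 7]]; b = [[6, 3, 67], [2, 7]]
`a.append([5, 5])` → a = [[6, 3, 67], [2, 7], [5, 5]]
`print(b)` → prints [[6, 3, 67], [2, 7]]

Answer: [[6, 3, 67], [2, 7]]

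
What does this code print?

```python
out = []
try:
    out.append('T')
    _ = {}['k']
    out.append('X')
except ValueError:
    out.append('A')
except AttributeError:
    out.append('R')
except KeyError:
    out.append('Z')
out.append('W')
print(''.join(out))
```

Execution trace: 'T' (try body) → 'Z' (except KeyError) → 'W' (after the try/except). Output: TZW

Answer: TZW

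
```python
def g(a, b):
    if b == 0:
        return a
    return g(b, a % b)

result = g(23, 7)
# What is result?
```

g(23, 7) -> g(7, 2) -> g(2, 1) -> g(1, 0) -> 1

Answer: 1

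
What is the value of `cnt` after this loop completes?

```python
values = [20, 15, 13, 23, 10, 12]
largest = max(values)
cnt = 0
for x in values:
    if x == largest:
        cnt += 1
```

Count of max value 23 in [20, 15, 13, 23, 10, 12]
`cnt` takes the values: 0 → 1

Answer: 1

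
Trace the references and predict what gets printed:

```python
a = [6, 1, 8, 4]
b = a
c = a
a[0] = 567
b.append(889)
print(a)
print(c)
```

Key concept: multiple aliases.
Step by step:
`a = [6, 1, 8, 4]` → a = [6, 1, 8, 4]
`b = a` → b = [6, 1, 8, 4] (same object as a)
`c = a` → c = [6, 1, 8, 4] (same object as a, b)
`a[0] = 567` → a = [567, 1, 8, 4] (same object as b, c); b = [567, 1, 8, 4] (same object as a, c); c = [567, 1, 8, 4] (same object as a, b)
`b.append(889)` → a = [567, 1, 8, 4, 889] (same object as b, c); b = [567, 1, 8, 4, 889] (same object as a, c); c = [567, 1, 8, 4, 889] (same object as a, b)
`print(a)` → prints [567, 1, 8, 4, 889]
`print(c)` → prints [567, 1, 8, 4, 889]

Answer:
[567, 1, 8, 4, 889]
[567, 1, 8, 4, 889]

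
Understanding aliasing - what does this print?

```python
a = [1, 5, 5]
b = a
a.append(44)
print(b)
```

Key concept: basic list aliasing.
Step by step:
`a = [1, 5, 5]` → a = [1, 5, 5]
`b = a` → b = [1, 5, 5] (same object as a)
`a.append(44)` → a = [1, 5, 5, 44] (same object as b); b = [1, 5, 5, 44] (same object as a)
`print(b)` → prints [1, 5, 5, 44]

Answer: [1, 5, 5, 44]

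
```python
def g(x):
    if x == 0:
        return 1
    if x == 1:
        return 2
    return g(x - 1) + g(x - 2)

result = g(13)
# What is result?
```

Build up from base cases: g(0)=1, g(1)=2, g(2)=3, g(3)=5, g(4)=8, g(5)=13, g(6)=21, ..., g(13)=610

Answer: 610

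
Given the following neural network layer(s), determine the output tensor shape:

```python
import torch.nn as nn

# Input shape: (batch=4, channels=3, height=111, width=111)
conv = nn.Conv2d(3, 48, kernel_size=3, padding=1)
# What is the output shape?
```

Input: (4, 3, 111, 111) -> Output: (4, 48, 111, 111)

Answer: (4, 48, 111, 111)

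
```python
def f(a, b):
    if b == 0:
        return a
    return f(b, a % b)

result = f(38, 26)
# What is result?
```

f(38, 26) -> f(26, 12) -> f(12, 2) -> f(2, 0) -> 2

Answer: 2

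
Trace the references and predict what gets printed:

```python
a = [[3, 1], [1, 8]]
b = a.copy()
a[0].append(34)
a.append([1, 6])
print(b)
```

Key concept: shallow copy with nested lists.
Step by step:
`a = [[3, 1], [1, 8]]` → a = [[3, 1], [1, 8]]
`b = a.copy()` → b = [[3, 1], [1, 8]]
`a[0].append(34)` → a = [[3, 1, 34], [1, 8]]; b = [[3, 1, 34], [1, 8]]
`a.append([1, 6])` → a = [[3, 1, 34], [1, 8], [1, 6]]
`print(b)` → prints [[3, 1, 34], [1, 8]]

Answer: [[3, 1, 34], [1, 8]]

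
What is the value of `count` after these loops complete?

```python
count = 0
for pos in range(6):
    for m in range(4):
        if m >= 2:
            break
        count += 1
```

Inner breaks at 2, outer runs 6 times
`count` takes the values: 0 → 1 → 2 → 3 → 4 → 5 → 6 → 7 → 8 → 9 → 10 → 11 → 12

Answer: 12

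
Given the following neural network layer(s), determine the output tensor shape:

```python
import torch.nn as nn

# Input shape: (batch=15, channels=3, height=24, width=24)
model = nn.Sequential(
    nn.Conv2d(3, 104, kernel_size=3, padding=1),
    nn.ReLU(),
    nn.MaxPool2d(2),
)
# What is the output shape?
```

Input: (15, 3, 24, 24) -> after Conv2d: (15, 104, 24, 24) -> after ReLU: (15, 104, 24, 24) -> Output: (15, 104, 12, 12)

Answer: (15, 104, 12, 12)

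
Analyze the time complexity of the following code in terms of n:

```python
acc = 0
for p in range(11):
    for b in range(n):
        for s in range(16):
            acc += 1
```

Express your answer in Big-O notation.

Each loop level contributes: 1 × n × 1. Multiplying the contributions gives O(n).

Answer: O(n)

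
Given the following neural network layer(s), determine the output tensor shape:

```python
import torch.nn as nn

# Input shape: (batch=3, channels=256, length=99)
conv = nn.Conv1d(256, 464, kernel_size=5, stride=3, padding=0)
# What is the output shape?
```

Input: (3, 256, 99) -> Output: (3, 464, 32)

Answer: (3, 464, 32)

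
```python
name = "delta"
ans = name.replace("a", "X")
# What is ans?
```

Trace:
`name = "delta"` → name = 'delta'
`ans = name.replace("a", "X")` → ans = 'deltX'
So ans = 'deltX'

Answer: 'deltX'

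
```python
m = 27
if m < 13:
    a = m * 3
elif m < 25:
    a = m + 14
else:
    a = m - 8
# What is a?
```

Trace:
`m = 27` → m = 27
`if m < 13: ...` → m < 13 is False, m < 25 is False, take else branch → a = 19
So a = 19

Answer: 19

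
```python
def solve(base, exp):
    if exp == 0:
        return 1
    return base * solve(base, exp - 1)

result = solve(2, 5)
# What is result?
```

solve(2, 5) = 2 * 2 * 2 * 2 * 2 = 32

Answer: 32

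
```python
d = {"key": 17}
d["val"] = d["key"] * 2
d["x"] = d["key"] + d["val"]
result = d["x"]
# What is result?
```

Trace:
`d = {"key": 17}` → d = {'key': 17}
`d["val"] = d["key"] * 2` → d = {'key': 17, 'val': 34}
`d["x"] = d["key"] + d["val"]` → d = {'key': 17, 'val': 34, 'x': 51}
`result = d["x"]` → result = 51
So result = 51

Answer: 51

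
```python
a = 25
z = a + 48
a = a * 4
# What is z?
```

Trace:
`a = 25` → a = 25
`z = a + 48` → z = 73
`a = a * 4` → a = 100
So z = 73

Answer: 73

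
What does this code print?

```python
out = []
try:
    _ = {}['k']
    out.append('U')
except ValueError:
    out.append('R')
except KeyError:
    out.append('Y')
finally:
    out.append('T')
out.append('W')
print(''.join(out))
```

Execution trace: 'Y' (except KeyError) → 'T' (finally) → 'W' (after the try/except). Output: YTW

Answer: YTW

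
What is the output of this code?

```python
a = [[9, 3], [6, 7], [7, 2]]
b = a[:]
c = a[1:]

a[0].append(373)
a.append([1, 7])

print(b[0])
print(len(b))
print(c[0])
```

Key concept: slice with nested mutation.
Step by step:
`a = [[9, 3], [6, 7], [7, 2]]` → a = [[9, 3], [6, 7], [7, 2]]
`b = a[:]` → b = [[9, 3], [6, 7], [7, 2]]
`c = a[1:]` → c = [[6, 7], [7, 2]]
`a[0].append(373)` → a = [[9, 3, 373], [6, 7], [7, 2]]; b = [[9, 3, 373], [6, 7], [7, 2]]
`a.append([1, 7])` → a = [[9, 3, 373], [6, 7], [7, 2], [1, 7]]
`print(b[0])` → prints [9, 3, 373]
`print(len(b))` → prints 3
`print(c[0])` → prints [6, 7]

Answer:
[9, 3, 373]
3
[6, 7]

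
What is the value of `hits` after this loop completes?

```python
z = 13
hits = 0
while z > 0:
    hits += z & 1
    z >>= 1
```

Count set bits in 13 (binary: 0b1101)
`hits` takes the values: 0 → 1 → 2 → 3

Answer: 3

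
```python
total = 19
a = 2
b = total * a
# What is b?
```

Trace:
`total = 19` → total = 19
`a = 2` → a = 2
`b = total * a` → b = 38
So b = 38

Answer: 38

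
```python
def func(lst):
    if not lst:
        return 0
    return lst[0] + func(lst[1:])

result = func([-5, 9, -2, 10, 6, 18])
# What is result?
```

(-5) + 9 + (-2) + 10 + 6 + 18 + 0 = 36

Answer: 36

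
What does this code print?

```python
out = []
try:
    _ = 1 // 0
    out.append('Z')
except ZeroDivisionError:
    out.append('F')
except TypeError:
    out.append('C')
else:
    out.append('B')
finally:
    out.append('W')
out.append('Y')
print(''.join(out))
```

Execution trace: 'F' (except ZeroDivisionError) → 'W' (finally) → 'Y' (after the try/except). Output: FWY

Answer: FWY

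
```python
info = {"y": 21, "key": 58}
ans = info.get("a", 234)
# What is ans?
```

Trace:
`info = {"y": 21, "key": 58}` → info = {'y': 21, 'key': 58}
`ans = info.get("a", 234)` → ans = 234
So ans = 234

Answer: 234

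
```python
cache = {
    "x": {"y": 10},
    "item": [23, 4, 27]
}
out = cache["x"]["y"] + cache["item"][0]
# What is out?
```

Trace:
`cache = { ...` → cache = {'x': {'y': 10}, 'item': [23, 4, 27]}
`out = cache["x"]["y"] + cache["item"][0]` → out = 33
So out = 33

Answer: 33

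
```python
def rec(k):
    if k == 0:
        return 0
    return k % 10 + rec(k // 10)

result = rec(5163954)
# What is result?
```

Sum of digits of 5163954: 4 + 5 + 9 + 3 + 6 + 1 + 5 = 33

Answer: 33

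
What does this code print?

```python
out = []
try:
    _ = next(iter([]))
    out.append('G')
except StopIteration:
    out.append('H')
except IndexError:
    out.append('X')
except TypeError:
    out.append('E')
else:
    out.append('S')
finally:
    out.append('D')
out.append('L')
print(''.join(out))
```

Execution trace: 'H' (except StopIteration) → 'D' (finally) → 'L' (after the try/except). Output: HDL

Answer: HDL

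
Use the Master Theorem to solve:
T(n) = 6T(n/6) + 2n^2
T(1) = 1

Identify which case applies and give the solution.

a=6, b=6, f(n)=2n^2. log_6(6) = 1. Since c=2 > 1 and the regularity condition holds (6(n/6)^2 = (6/6^2)n^2 with 6/6^2 < 1), Case 3 applies: T(n) = Θ(f(n)) = O(n^2).

Answer: O(n^2) - Case 3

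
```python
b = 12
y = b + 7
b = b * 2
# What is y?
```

Trace:
`b = 12` → b = 12
`y = b + 7` → y = 19
`b = b * 2` → b = 24
So y = 19

Answer: 19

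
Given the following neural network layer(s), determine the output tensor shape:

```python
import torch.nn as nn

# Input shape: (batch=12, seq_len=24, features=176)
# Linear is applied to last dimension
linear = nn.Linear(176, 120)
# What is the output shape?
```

Input: (12, 24, 176) -> Output: (12, 24, 120)

Answer: (12, 24, 120)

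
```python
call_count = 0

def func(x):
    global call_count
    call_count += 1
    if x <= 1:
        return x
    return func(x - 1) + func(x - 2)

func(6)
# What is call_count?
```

Calls(x) = 1 + Calls(x-1) + Calls(x-2); Calls(0)=Calls(1)=1. For x=6 this gives 25.

Answer: 25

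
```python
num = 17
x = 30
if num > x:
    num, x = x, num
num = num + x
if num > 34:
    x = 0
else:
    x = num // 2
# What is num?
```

Trace:
`num = 17` → num = 17
`x = 30` → x = 30
`if num > x: ...` → num > x is False → no variable changes
`num = num + x` → num = 47
`if num > 34: ...` → num > 34 is True → x = 0
So num = 47

Answer: 47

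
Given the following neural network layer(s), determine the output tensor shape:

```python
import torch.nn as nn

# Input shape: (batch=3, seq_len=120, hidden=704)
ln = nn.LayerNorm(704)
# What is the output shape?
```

Input: (3, 120, 704) -> Output: (3, 120, 704)

Answer: (3, 120, 704)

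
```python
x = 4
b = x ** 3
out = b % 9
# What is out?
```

Trace:
`x = 4` → x = 4
`b = x ** 3` → b = 64
`out = b % 9` → out = 1
So out = 1

Answer: 1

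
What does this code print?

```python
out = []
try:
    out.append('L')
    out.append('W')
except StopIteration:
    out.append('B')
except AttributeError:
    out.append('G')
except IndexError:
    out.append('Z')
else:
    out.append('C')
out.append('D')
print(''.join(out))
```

Execution trace: 'L' (try body) → 'W' (try body, no exception) → 'C' (else) → 'D' (after the try/except). Output: LWCD

Answer: LWCD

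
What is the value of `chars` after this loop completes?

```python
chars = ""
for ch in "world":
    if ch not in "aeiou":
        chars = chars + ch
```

Remove vowels from 'world'
`chars` takes the values: "" → "w" → "wr" → "wrl" → "wrld"

Answer: "wrld"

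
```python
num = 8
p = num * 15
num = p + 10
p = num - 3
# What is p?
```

Trace:
`num = 8` → num = 8
`p = num * 15` → p = 120
`num = p + 10` → num = 130
`p = num - 3` → p = 127
So p = 127

Answer: 127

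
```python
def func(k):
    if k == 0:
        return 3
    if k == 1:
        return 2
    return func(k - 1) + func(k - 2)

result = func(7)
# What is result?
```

Build up from base cases: func(0)=3, func(1)=2, func(2)=5, func(3)=7, func(4)=12, func(5)=19, func(6)=31, ..., func(7)=50

Answer: 50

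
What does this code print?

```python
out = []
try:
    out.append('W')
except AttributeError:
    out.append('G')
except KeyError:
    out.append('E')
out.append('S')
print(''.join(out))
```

Execution trace: 'W' (try body, no exception) → 'S' (after the try/except). Output: WS

Answer: WS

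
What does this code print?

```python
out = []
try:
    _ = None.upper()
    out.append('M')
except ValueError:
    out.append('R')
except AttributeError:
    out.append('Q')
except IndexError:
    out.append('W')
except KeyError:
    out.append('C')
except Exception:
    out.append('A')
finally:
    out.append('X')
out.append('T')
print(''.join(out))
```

Execution trace: 'Q' (except AttributeError) → 'X' (finally) → 'T' (after the try/except). Output: QXT

Answer: QXT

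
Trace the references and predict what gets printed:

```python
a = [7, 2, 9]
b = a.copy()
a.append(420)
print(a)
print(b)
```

Key concept: list.copy() creates independent copy.
Step by step:
`a = [7, 2, 9]` → a = [7, 2, 9]
`b = a.copy()` → b = [7, 2, 9]
`a.append(420)` → a = [7, 2, 9, 420]
`print(a)` → prints [7, 2, 9, 420]
`print(b)` → prints [7, 2, 9]

Answer:
[7, 2, 9, 420]
[7, 2, 9]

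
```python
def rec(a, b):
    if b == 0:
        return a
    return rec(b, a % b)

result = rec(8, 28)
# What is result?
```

rec(8, 28) -> rec(28, 8) -> rec(8, 4) -> rec(4, 0) -> 4

Answer: 4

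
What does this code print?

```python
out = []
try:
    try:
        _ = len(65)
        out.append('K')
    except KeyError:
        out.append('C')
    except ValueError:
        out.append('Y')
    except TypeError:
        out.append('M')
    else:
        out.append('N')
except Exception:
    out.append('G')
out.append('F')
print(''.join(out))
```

Execution trace: 'M' (inner except TypeError) → 'F' (after the try/except). Output: MF

Answer: MF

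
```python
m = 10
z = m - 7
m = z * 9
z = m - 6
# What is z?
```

Trace:
`m = 10` → m = 10
`z = m - 7` → z = 3
`m = z * 9` → m = 27
`z = m - 6` → z = 21
So z = 21

Answer: 21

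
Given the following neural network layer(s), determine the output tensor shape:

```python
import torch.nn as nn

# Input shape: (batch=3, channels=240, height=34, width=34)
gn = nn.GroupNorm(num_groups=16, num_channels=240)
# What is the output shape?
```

Input: (3, 240, 34, 34) -> Output: (3, 240, 34, 34)

Answer: (3, 240, 34, 34)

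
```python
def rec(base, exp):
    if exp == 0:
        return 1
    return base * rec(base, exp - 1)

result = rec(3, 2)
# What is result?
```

rec(3, 2) = 3 * 3 = 9

Answer: 9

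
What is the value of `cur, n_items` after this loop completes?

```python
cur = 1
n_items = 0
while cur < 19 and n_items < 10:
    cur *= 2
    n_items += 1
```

Double until >= 19 or 10 iterations
`cur, n_items` takes the values: (1, 0) → (2, 0) → (2, 1) → (4, 1) → (4, 2) → (8, 2) → (8, 3) → (16, 3) → (16, 4) → (32, 4) → (32, 5)

Answer: 32, 5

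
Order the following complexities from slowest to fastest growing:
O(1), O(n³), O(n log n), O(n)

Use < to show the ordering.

Ordered by growth rate: O(1) < O(n) < O(n log n) < O(n³)

Answer: O(1) < O(n) < O(n log n) < O(n³)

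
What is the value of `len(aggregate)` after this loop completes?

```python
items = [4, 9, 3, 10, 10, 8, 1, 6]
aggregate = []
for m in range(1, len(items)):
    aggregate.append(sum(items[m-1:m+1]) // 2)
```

Number of 2-element averages
`aggregate` takes the values: [] → [6] → [6, 6] → [6, 6, 6] → [6, 6, 6, 10] → [6, 6, 6, 10, 9] → [6, 6, 6, 10, 9, 4] → [6, 6, 6, 10, 9, 4, 3]
So `len(aggregate)` = 7

Answer: 7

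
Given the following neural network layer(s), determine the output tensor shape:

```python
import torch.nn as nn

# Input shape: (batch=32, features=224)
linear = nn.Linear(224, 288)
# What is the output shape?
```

Input: (32, 224) -> Output: (32, 288)

Answer: (32, 288)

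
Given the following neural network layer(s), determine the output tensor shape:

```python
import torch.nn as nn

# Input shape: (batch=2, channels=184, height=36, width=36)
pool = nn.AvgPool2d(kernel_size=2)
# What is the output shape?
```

Input: (2, 184, 36, 36) -> Output: (2, 184, 18, 18)

Answer: (2, 184, 18, 18)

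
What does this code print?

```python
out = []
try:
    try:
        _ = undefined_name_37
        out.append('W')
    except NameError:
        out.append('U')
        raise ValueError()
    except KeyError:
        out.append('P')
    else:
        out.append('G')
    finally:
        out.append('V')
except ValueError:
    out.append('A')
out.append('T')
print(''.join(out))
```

Execution trace: 'U' (inner except NameError) → 'V' (inner finally) → 'A' (outer except ValueError) → 'T' (after the try/except). Output: UVAT

Answer: UVAT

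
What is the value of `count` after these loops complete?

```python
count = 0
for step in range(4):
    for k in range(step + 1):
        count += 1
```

Triangle: 1 + 2 + ... + 4
`count` takes the values: 0 → 1 → 2 → 3 → 4 → 5 → 6 → 7 → 8 → 9 → 10

Answer: 10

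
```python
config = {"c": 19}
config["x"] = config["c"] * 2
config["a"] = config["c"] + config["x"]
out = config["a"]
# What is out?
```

Trace:
`config = {"c": 19}` → config = {'c': 19}
`config["x"] = config["c"] * 2` → config = {'c': 19, 'x': 38}
`config["a"] = config["c"] + config["x"]` → config = {'c': 19, 'x': 38, 'a': 57}
`out = config["a"]` → out = 57
So out = 57

Answer: 57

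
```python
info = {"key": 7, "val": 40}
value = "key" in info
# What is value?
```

Trace:
`info = {"key": 7, "val": 40}` → info = {'key': 7, 'val': 40}
`value = "key" in info` → value = True
So value = True

Answer: True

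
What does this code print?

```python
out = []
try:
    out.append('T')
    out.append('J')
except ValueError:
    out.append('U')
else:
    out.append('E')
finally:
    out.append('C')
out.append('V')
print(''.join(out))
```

Execution trace: 'T' (try body) → 'J' (try body, no exception) → 'E' (else) → 'C' (finally) → 'V' (after the try/except). Output: TJECV

Answer: TJECV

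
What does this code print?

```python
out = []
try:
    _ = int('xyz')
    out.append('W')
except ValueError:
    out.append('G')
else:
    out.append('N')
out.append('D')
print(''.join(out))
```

Execution trace: 'G' (except ValueError) → 'D' (after the try/except). Output: GD

Answer: GD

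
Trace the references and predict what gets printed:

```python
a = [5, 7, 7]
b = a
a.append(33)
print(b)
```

Key concept: basic list aliasing.
Step by step:
`a = [5, 7, 7]` → a = [5, 7, 7]
`b = a` → b = [5, 7, 7] (same object as a)
`a.append(33)` → a = [5, 7, 7, 33] (same object as b); b = [5, 7, 7, 33] (same object as a)
`print(b)` → prints [5, 7, 7, 33]

Answer: [5, 7, 7, 33]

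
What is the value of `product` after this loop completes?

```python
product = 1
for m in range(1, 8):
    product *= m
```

7! = 5040
`product` takes the values: 1 → 2 → 6 → 24 → 120 → 720 → 5040

Answer: 5040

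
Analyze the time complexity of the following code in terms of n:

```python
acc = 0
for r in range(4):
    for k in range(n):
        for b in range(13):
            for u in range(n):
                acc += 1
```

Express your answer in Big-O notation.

Each loop level contributes: 1 × n × 1 × n. Multiplying the contributions gives O(n^2).

Answer: O(n^2)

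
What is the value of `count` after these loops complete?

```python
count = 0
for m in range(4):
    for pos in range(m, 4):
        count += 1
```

Upper triangle: 4 + 3 + ... + 1
`count` takes the values: 0 → 1 → 2 → 3 → 4 → 5 → 6 → 7 → 8 → 9 → 10

Answer: 10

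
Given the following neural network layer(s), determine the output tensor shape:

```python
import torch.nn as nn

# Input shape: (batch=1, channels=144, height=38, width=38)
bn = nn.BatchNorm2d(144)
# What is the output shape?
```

Input: (1, 144, 38, 38) -> Output: (1, 144, 38, 38)

Answer: (1, 144, 38, 38)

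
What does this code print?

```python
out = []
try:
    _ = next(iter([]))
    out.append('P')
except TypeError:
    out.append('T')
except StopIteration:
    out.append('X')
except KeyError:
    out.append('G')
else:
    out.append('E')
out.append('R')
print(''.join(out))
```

Execution trace: 'X' (except StopIteration) → 'R' (after the try/except). Output: XR

Answer: XR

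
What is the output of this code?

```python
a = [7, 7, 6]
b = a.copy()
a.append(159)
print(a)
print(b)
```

Key concept: list.copy() creates independent copy.
Step by step:
`a = [7, 7, 6]` → a = [7, 7, 6]
`b = a.copy()` → b = [7, 7, 6]
`a.append(159)` → a = [7, 7, 6, 159]
`print(a)` → prints [7, 7, 6, 159]
`print(b)` → prints [7, 7, 6]

Answer:
[7, 7, 6, 159]
[7, 7, 6]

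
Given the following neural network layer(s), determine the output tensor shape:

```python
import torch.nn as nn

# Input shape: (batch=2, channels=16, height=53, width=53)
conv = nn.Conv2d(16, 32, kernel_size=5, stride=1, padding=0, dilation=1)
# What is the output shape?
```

Input: (2, 16, 53, 53) -> Output: (2, 32, 49, 49)

Answer: (2, 32, 49, 49)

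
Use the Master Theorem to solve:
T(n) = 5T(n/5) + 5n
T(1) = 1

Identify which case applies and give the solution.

a=5, b=5, f(n)=5n. log_5(5) = 1. Since c=1 = 1, Case 2 applies: T(n) = Θ(n^log_b(a) · log n) = O(n log n).

Answer: O(n log n) - Case 2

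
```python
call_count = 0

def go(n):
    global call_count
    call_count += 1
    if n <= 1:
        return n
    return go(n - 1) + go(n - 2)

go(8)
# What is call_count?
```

Calls(n) = 1 + Calls(n-1) + Calls(n-2); Calls(0)=Calls(1)=1. For n=8 this gives 67.

Answer: 67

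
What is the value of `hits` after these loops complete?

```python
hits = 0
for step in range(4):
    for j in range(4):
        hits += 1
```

4 * 4 = 16
`hits` takes the values: 0 → 1 → 2 → 3 → 4 → 5 → 6 → 7 → 8 → 9 → 10 → 11 → 12 → 13 → 14 → 15 → 16

Answer: 16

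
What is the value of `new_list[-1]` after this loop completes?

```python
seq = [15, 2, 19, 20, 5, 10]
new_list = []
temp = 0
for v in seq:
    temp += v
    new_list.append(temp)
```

Cumulative sum ends at 71
`new_list` takes the values: [] → [15] → [15, 17] → [15, 17, 36] → [15, 17, 36, 56] → [15, 17, 36, 56, 61] → [15, 17, 36, 56, 61, 71]
So `new_list[-1]` = 71

Answer: 71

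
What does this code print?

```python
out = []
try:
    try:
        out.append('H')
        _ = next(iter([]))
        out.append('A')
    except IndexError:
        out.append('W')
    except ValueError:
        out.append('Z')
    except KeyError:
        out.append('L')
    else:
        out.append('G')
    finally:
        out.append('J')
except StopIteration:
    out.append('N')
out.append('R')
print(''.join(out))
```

Execution trace: 'H' (try body) → 'J' (finally) → 'N' (outer except StopIteration) → 'R' (after the try/except). Output: HJNR

Answer: HJNR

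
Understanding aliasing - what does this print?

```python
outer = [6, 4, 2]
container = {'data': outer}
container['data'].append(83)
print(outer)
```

Key concept: dict holds reference to list.
Step by step:
`outer = [6, 4, 2]` → outer = [6, 4, 2]
`container = {'data': outer}` → container = {'data': [6, 4, 2]}
`container['data'].append(83)` → outer = [6, 4, 2, 83]; container = {'data': [6, 4, 2, 83]}
`print(outer)` → prints [6, 4, 2, 83]

Answer: [6, 4, 2, 83]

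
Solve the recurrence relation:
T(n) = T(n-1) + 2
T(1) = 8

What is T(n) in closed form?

Unrolling: T(n) = T(1) + 2·(n-1) = 8 + 2(n-1) = 2n + 6.

Answer: T(n) = 2n + 6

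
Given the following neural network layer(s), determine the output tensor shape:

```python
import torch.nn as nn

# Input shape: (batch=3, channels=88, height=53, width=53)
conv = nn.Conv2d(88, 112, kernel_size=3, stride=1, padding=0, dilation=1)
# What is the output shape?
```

Input: (3, 88, 53, 53) -> Output: (3, 112, 51, 51)

Answer: (3, 112, 51, 51)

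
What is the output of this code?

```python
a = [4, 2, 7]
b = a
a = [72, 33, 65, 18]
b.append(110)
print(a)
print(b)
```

Key concept: rebinding vs mutation: a is rebound to a new list, b still points at the original.
Step by step:
`a = [4, 2, 7]` → a = [4, 2, 7]
`b = a` → b = [4, 2, 7] (same object as a)
`a = [72, 33, 65, 18]` → a = [72, 33, 65, 18]
`b.append(110)` → b = [4, 2, 7, 110]
`print(a)` → prints [72, 33, 65, 18]
`print(b)` → prints [4, 2, 7, 110]

Answer:
[72, 33, 65, 18]
[4, 2, 7, 110]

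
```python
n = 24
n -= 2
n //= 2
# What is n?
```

Trace:
`n = 24` → n = 24
`n -= 2` → n = 22
`n //= 2` → n = 11
So n = 11

Answer: 11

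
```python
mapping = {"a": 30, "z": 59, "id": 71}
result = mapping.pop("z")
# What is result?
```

Trace:
`mapping = {"a": 30, "z": 59, "id": 71}` → mapping = {'a': 30, 'z': 59, 'id': 71}
`result = mapping.pop("z")` → mapping = {'a': 30, 'id': 71}; result = 59
So result = 59

Answer: 59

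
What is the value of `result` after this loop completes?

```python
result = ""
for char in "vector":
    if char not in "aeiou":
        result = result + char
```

Remove vowels from 'vector'
`result` takes the values: "" → "v" → "vc" → "vct" → "vctr"

Answer: "vctr"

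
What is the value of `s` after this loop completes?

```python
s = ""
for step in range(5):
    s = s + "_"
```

Repeat '_' 5 times
`s` takes the values: "" → "_" → "__" → "___" → "____" → "_____"

Answer: "_____"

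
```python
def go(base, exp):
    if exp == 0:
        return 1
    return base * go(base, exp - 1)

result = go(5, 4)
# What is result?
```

go(5, 4) = 5 * 5 * 5 * 5 = 625

Answer: 625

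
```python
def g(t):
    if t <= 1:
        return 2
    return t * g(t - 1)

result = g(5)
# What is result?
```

g(5) = 5 * 4 * 3 * 2 * 2 = 240

Answer: 240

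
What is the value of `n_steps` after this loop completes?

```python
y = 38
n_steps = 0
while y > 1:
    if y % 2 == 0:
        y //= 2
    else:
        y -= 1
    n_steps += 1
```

Steps to reduce 38 to 1
`n_steps` takes the values: 0 → 1 → 2 → 3 → 4 → 5 → 6 → 7

Answer: 7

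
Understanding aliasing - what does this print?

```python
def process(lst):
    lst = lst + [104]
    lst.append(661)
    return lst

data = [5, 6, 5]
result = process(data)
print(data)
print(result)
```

Key concept: rebinding parameter vs mutation.
Step by step:
`data = [5, 6, 5]` → data = [5, 6, 5]
`result = process(data)` → result = [5, 6, 5, 104, 661]
`print(data)` → prints [5, 6, 5]
`print(result)` → prints [5, 6, 5, 104, 661]

Answer:
[5, 6, 5]
[5, 6, 5, 104, 661]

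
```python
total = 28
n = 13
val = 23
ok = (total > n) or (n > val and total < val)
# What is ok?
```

Trace:
`total = 28` → total = 28
`n = 13` → n = 13
`val = 23` → val = 23
`ok = (total > n) or (n > val and total < val)` → ok = True
So ok = True

Answer: True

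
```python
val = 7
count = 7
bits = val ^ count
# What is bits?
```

Trace:
`val = 7` → val = 7
`count = 7` → count = 7
`bits = val ^ count` → bits = 0
So bits = 0

Answer: 0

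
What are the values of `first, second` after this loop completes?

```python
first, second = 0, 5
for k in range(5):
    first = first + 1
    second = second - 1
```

first goes 0→5, second goes 5→0
`first, second` takes the values: (0, 5) → (1, 5) → (1, 4) → (2, 4) → (2, 3) → (3, 3) → (3, 2) → (4, 2) → (4, 1) → (5, 1) → (5, 0)

Answer: 5, 0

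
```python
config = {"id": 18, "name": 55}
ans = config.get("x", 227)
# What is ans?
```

Trace:
`config = {"id": 18, "name": 55}` → config = {'id': 18, 'name': 55}
`ans = config.get("x", 227)` → ans = 227
So ans = 227

Answer: 227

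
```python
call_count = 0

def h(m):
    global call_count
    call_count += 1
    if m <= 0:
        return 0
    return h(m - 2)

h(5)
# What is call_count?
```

Linear recursion stepping by 2: 4 calls from m=5 down to ≤0.

Answer: 4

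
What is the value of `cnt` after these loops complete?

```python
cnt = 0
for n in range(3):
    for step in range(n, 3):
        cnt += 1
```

Upper triangle: 3 + 2 + ... + 1
`cnt` takes the values: 0 → 1 → 2 → 3 → 4 → 5 → 6

Answer: 6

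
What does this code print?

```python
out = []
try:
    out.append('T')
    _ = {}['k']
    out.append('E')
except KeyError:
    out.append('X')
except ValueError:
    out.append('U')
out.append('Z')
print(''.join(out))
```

Execution trace: 'T' (try body) → 'X' (except KeyError) → 'Z' (after the try/except). Output: TXZ

Answer: TXZ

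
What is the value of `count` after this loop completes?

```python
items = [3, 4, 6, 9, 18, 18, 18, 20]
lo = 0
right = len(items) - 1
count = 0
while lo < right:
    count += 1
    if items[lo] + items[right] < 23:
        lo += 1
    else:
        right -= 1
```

Steps to find pair summing to 23
`count` takes the values: 0 → 1 → 2 → 3 → 4 → 5 → 6 → 7

Answer: 7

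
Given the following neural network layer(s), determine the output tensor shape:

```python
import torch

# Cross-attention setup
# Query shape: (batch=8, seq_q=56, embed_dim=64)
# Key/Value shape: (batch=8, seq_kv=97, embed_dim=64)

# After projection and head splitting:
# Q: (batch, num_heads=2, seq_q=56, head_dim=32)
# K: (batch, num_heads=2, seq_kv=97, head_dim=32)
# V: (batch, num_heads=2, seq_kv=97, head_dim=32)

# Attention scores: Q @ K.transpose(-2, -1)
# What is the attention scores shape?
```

Input: (8, 56, 64) -> Output: (8, 2, 56, 97)

Answer: (8, 2, 56, 97)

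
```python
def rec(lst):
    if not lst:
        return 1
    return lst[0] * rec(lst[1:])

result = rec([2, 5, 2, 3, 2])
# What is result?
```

Product over [2, 5, 2, 3, 2] = 2 * 5 * 2 * 3 * 2 = 120

Answer: 120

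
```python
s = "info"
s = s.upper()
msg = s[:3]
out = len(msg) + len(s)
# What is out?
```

Trace:
`s = "info"` → s = 'info'
`s = s.upper()` → s = 'INFO'
`msg = s[:3]` → msg = 'INF'
`out = len(msg) + len(s)` → out = 7
So out = 7

Answer: 7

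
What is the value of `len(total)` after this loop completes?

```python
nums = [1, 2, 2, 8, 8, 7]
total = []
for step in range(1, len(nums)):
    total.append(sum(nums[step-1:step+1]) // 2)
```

Number of 2-element averages
`total` takes the values: [] → [1] → [1, 2] → [1, 2, 5] → [1, 2, 5, 8] → [1, 2, 5, 8, 7]
So `len(total)` = 5

Answer: 5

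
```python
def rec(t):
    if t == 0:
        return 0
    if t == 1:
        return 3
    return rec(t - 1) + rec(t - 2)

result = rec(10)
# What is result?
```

Build up from base cases: rec(0)=0, rec(1)=3, rec(2)=3, rec(3)=6, rec(4)=9, rec(5)=15, rec(6)=24, ..., rec(10)=165

Answer: 165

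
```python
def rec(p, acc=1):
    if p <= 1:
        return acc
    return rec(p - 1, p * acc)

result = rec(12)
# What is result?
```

Accumulator trace (n, acc): (12, 1) -> (11, 12) -> (10, 132) -> (9, 1320) -> (8, 11880) -> (7, 95040) -> (6, 665280) -> (5, 3991680) -> (4, 19958400) -> (3, 79833600) -> (2, 239500800) -> (1, 479001600) -> return 479001600

Answer: 479001600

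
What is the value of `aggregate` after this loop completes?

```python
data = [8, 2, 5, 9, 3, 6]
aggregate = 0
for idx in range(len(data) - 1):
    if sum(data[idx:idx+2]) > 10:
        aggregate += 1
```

Count windows with sum > 10
`aggregate` takes the values: 0 → 1 → 2

Answer: 2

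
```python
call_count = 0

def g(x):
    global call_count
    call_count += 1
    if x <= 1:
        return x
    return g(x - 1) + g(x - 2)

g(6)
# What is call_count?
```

Calls(x) = 1 + Calls(x-1) + Calls(x-2); Calls(0)=Calls(1)=1. For x=6 this gives 25.

Answer: 25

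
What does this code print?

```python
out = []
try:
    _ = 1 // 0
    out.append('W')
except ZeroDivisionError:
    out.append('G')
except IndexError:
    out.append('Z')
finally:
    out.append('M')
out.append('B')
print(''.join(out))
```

Execution trace: 'G' (except ZeroDivisionError) → 'M' (finally) → 'B' (after the try/except). Output: GMB

Answer: GMB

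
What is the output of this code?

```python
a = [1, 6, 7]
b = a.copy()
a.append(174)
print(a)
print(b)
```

Key concept: list.copy() creates independent copy.
Step by step:
`a = [1, 6, 7]` → a = [1, 6, 7]
`b = a.copy()` → b = [1, 6, 7]
`a.append(174)` → a = [1, 6, 7, 174]
`print(a)` → prints [1, 6, 7, 174]
`print(b)` → prints [1, 6, 7]

Answer:
[1, 6, 7, 174]
[1, 6, 7]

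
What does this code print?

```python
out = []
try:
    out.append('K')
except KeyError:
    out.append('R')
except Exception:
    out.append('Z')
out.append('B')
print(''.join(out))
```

Execution trace: 'K' (try body, no exception) → 'B' (after the try/except). Output: KB

Answer: KB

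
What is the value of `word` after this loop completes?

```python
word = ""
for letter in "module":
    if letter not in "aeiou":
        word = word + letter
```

Remove vowels from 'module'
`word` takes the values: "" → "m" → "md" → "mdl"

Answer: "mdl"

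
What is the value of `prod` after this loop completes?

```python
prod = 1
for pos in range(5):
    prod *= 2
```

2^5 = 32
`prod` takes the values: 1 → 2 → 4 → 8 → 16 → 32

Answer: 32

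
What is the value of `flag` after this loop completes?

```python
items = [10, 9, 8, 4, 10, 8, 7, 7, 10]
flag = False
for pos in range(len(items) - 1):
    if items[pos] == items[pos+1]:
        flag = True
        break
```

Check consecutive duplicates in [10, 9, 8, 4, 10, 8, 7, 7, 10]
`flag` takes the values: False → True

Answer: True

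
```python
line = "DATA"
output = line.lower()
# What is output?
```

Trace:
`line = "DATA"` → line = 'DATA'
`output = line.lower()` → output = 'data'
So output = 'data'

Answer: 'data'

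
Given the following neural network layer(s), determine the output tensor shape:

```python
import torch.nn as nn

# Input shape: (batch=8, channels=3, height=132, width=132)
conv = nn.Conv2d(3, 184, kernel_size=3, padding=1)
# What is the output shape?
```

Input: (8, 3, 132, 132) -> Output: (8, 184, 132, 132)

Answer: (8, 184, 132, 132)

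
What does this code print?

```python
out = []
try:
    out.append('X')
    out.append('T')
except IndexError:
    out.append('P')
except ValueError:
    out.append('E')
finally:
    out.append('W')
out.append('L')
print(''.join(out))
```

Execution trace: 'X' (try body) → 'T' (try body, no exception) → 'W' (finally) → 'L' (after the try/except). Output: XTWL

Answer: XTWL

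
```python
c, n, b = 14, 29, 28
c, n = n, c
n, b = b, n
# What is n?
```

Trace:
`c, n, b = 14, 29, 28` → c = 14; n = 29; b = 28
`c, n = n, c` → c = 29; n = 14
`n, b = b, n` → n = 28; b = 14
So n = 28

Answer: 28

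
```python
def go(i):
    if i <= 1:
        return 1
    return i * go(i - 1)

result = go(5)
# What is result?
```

go(5) = 5 * 4 * 3 * 2 * 1 = 120

Answer: 120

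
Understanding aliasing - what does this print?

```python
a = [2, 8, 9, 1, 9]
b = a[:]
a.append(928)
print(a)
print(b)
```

Key concept: slice [:] creates copy.
Step by step:
`a = [2, 8, 9, 1, 9]` → a = [2, 8, 9, 1, 9]
`b = a[:]` → b = [2, 8, 9, 1, 9]
`a.append(928)` → a = [2, 8, 9, 1, 9, 928]
`print(a)` → prints [2, 8, 9, 1, 9, 928]
`print(b)` → prints [2, 8, 9, 1, 9]

Answer:
[2, 8, 9, 1, 9, 928]
[2, 8, 9, 1, 9]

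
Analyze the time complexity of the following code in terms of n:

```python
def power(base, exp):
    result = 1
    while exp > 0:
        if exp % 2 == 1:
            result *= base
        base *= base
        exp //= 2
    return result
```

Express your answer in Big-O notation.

This is Exponentiation by squaring. Time complexity: O(log n).

Answer: O(log n)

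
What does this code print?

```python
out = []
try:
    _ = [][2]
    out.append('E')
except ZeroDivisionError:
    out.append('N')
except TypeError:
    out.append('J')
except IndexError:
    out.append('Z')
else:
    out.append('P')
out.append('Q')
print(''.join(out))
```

Execution trace: 'Z' (except IndexError) → 'Q' (after the try/except). Output: ZQ

Answer: ZQ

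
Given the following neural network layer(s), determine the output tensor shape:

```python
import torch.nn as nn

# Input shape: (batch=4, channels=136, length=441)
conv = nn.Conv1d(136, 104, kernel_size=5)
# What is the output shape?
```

Input: (4, 136, 441) -> Output: (4, 104, 437)

Answer: (4, 104, 437)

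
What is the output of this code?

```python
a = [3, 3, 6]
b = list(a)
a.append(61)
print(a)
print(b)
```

Key concept: list() constructor creates copy.
Step by step:
`a = [3, 3, 6]` → a = [3, 3, 6]
`b = list(a)` → b = [3, 3, 6]
`a.append(61)` → a = [3, 3, 6, 61]
`print(a)` → prints [3, 3, 6, 61]
`print(b)` → prints [3, 3, 6]

Answer:
[3, 3, 6, 61]
[3, 3, 6]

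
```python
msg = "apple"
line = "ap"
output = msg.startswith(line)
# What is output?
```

Trace:
`msg = "apple"` → msg = 'apple'
`line = "ap"` → line = 'ap'
`output = msg.startswith(line)` → output = True
So output = True

Answer: True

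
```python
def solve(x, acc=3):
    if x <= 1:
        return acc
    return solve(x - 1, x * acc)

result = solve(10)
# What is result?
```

Accumulator trace (n, acc): (10, 3) -> (9, 30) -> (8, 270) -> (7, 2160) -> (6, 15120) -> (5, 90720) -> (4, 453600) -> (3, 1814400) -> (2, 5443200) -> (1, 10886400) -> return 10886400

Answer: 10886400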